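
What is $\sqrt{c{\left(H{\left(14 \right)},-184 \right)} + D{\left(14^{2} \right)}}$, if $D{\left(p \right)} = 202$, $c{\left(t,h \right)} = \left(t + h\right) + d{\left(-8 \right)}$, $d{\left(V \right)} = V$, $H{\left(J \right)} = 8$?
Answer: $3 \sqrt{2} \approx 4.2426$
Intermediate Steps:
$c{\left(t,h \right)} = -8 + h + t$ ($c{\left(t,h \right)} = \left(t + h\right) - 8 = \left(h + t\right) - 8 = -8 + h + t$)
$\sqrt{c{\left(H{\left(14 \right)},-184 \right)} + D{\left(14^{2} \right)}} = \sqrt{\left(-8 - 184 + 8\right) + 202} = \sqrt{-184 + 202} = \sqrt{18} = 3 \sqrt{2}$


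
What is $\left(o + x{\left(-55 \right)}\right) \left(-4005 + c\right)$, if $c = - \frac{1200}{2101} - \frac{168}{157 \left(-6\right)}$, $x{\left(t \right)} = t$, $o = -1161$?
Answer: $\frac{1606587538112}{329857} \approx 4.8706 \cdot 10^{6}$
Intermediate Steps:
$c = - \frac{129572}{329857}$ ($c = \left(-1200\right) \frac{1}{2101} - \frac{168}{-942} = - \frac{1200}{2101} - - \frac{28}{157} = - \frac{1200}{2101} + \frac{28}{157} = - \frac{129572}{329857} \approx -0.39281$)
$\left(o + x{\left(-55 \right)}\right) \left(-4005 + c\right) = \left(-1161 - 55\right) \left(-4005 - \frac{129572}{329857}\right) = \left(-1216\right) \left(- \frac{1321206857}{329857}\right) = \frac{1606587538112}{329857}$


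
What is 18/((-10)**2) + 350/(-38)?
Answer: -8579/950 ≈ -9.0305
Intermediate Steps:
18/((-10)**2) + 350/(-38) = 18/100 + 350*(-1/38) = 18*(1/100) - 175/19 = 9/50 - 175/19 = -8579/950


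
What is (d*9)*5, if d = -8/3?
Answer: -120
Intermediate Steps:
d = -8/3 (d = -8*1/3 = -8/3 ≈ -2.6667)
(d*9)*5 = -8/3*9*5 = -24*5 = -120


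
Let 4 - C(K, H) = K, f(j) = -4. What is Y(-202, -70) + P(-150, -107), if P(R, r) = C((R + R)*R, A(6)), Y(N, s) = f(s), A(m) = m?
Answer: -45000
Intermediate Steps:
Y(N, s) = -4
C(K, H) = 4 - K
P(R, r) = 4 - 2*R² (P(R, r) = 4 - (R + R)*R = 4 - 2*R*R = 4 - 2*R²)
Y(-202, -70) + P(-150, -107) = -4 + (4 - 2*(-150)²) = -4 + (4 - 2*22500) = -4 + (4 - 45000) = -4 - 44996 = -45000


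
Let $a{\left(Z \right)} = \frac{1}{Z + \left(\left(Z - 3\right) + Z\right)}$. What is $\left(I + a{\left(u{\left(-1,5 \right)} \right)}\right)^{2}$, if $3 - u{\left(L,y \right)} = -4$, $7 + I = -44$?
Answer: $\frac{840889}{324} \approx 2595.3$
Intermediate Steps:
$I = -51$ ($I = -7 - 44 = -51$)
$u{\left(L,y \right)} = 7$ ($u{\left(L,y \right)} = 3 - -4 = 3 + 4 = 7$)
$a{\left(Z \right)} = \frac{1}{-3 + 3 Z}$ ($a{\left(Z \right)} = \frac{1}{Z + \left(\left(-3 + Z\right) + Z\right)} = \frac{1}{Z + \left(-3 + 2 Z\right)} = \frac{1}{-3 + 3 Z}$)
$\left(I + a{\left(u{\left(-1,5 \right)} \right)}\right)^{2} = \left(-51 + \frac{1}{3 \left(-1 + 7\right)}\right)^{2} = \left(-51 + \frac{1}{3 \cdot 6}\right)^{2} = \left(-51 + \frac{1}{3} \cdot \frac{1}{6}\right)^{2} = \left(-51 + \frac{1}{18}\right)^{2} = \left(- \frac{917}{18}\right)^{2} = \frac{840889}{324}$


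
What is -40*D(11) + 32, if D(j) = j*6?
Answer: -2608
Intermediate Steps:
D(j) = 6*j
-40*D(11) + 32 = -240*11 + 32 = -40*66 + 32 = -2640 + 32 = -2608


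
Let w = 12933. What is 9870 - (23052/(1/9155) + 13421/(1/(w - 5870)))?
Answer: -305823713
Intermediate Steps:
9870 - (23052/(1/9155) + 13421/(1/(w - 5870))) = 9870 - (23052/(1/9155) + 13421/(1/(12933 - 5870))) = 9870 - (23052/(1/9155) + 13421/(1/7063)) = 9870 - (23052*9155 + 13421/(1/7063)) = 9870 - (211041060 + 13421*7063) = 9870 - (211041060 + 94792523) = 9870 - 1*305833583 = 9870 - 305833583 = -305823713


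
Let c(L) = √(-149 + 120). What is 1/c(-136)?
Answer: -I*√29/29 ≈ -0.1857*I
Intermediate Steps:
c(L) = I*√29 (c(L) = √(-29) = I*√29)
1/c(-136) = 1/(I*√29) = -I*√29/29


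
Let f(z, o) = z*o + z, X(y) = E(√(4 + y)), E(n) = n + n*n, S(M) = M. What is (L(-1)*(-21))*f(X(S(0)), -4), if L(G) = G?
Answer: -378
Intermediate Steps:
E(n) = n + n²
X(y) = √(4 + y)*(1 + √(4 + y))
f(z, o) = z + o*z (f(z, o) = o*z + z = z + o*z)
(L(-1)*(-21))*f(X(S(0)), -4) = (-1*(-21))*((4 + 0 + √(4 + 0))*(1 - 4)) = 21*((4 + 0 + √4)*(-3)) = 21*((4 + 0 + 2)*(-3)) = 21*(6*(-3)) = 21*(-18) = -378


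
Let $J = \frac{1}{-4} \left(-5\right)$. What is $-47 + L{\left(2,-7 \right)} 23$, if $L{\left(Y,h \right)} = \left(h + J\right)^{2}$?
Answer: $\frac{11415}{16} \approx 713.44$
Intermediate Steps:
$J = \frac{5}{4}$ ($J = \left(- \frac{1}{4}\right) \left(-5\right) = \frac{5}{4} \approx 1.25$)
$L{\left(Y,h \right)} = \left(\frac{5}{4} + h\right)^{2}$ ($L{\left(Y,h \right)} = \left(h + \frac{5}{4}\right)^{2} = \left(\frac{5}{4} + h\right)^{2}$)
$-47 + L{\left(2,-7 \right)} 23 = -47 + \frac{\left(5 + 4 \left(-7\right)\right)^{2}}{16} \cdot 23 = -47 + \frac{\left(5 - 28\right)^{2}}{16} \cdot 23 = -47 + \frac{\left(-23\right)^{2}}{16} \cdot 23 = -47 + \frac{1}{16} \cdot 529 \cdot 23 = -47 + \frac{529}{16} \cdot 23 = -47 + \frac{12167}{16} = \frac{11415}{16}$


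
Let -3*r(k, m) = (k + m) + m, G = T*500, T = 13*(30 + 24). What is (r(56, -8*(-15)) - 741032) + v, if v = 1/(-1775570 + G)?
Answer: -3167377541443/4273710 ≈ -7.4113e+5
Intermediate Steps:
T = 702 (T = 13*54 = 702)
G = 351000 (G = 702*500 = 351000)
r(k, m) = -2*m/3 - k/3 (r(k, m) = -((k + m) + m)/3 = -(k + 2*m)/3 = -2*m/3 - k/3)
v = -1/1424570 (v = 1/(-1775570 + 351000) = 1/(-1424570) = -1/1424570 ≈ -7.0197e-7)
(r(56, -8*(-15)) - 741032) + v = ((-(-16)*(-15)/3 - ⅓*56) - 741032) - 1/1424570 = ((-⅔*120 - 56/3) - 741032) - 1/1424570 = ((-80 - 56/3) - 741032) - 1/1424570 = (-296/3 - 741032) - 1/1424570 = -2223392/3 - 1/1424570 = -3167377541443/4273710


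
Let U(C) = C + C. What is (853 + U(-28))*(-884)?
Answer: -704548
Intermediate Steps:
U(C) = 2*C
(853 + U(-28))*(-884) = (853 + 2*(-28))*(-884) = (853 - 56)*(-884) = 797*(-884) = -704548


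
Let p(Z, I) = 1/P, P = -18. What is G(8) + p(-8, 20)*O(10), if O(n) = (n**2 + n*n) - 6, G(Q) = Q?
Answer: -25/9 ≈ -2.7778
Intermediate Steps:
p(Z, I) = -1/18 (p(Z, I) = 1/(-18) = -1/18)
O(n) = -6 + 2*n**2 (O(n) = (n**2 + n**2) - 6 = 2*n**2 - 6 = -6 + 2*n**2)
G(8) + p(-8, 20)*O(10) = 8 - (-6 + 2*10**2)/18 = 8 - (-6 + 2*100)/18 = 8 - (-6 + 200)/18 = 8 - 1/18*194 = 8 - 97/9 = -25/9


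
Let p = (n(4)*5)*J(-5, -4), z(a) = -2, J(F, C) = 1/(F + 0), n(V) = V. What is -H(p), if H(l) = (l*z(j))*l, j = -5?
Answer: 32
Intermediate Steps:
J(F, C) = 1/F
p = -4 (p = (4*5)/(-5) = 20*(-⅕) = -4)
H(l) = -2*l² (H(l) = (l*(-2))*l = (-2*l)*l = -2*l²)
-H(p) = -(-2)*(-4)² = -(-2)*16 = -1*(-32) = 32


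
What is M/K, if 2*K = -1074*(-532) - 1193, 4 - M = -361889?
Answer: 723786/570175 ≈ 1.2694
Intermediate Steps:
M = 361893 (M = 4 - 1*(-361889) = 4 + 361889 = 361893)
K = 570175/2 (K = (-1074*(-532) - 1193)/2 = (571368 - 1193)/2 = (1/2)*570175 = 570175/2 ≈ 2.8509e+5)
M/K = 361893/(570175/2) = 361893*(2/570175) = 723786/570175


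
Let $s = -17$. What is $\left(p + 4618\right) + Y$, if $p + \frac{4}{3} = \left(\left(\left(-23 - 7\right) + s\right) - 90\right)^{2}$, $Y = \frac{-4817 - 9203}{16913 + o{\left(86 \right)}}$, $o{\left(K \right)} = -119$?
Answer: $\frac{196362433}{8397} \approx 23385.0$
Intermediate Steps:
$Y = - \frac{7010}{8397}$ ($Y = \frac{-4817 - 9203}{16913 - 119} = - \frac{14020}{16794} = \left(-14020\right) \frac{1}{16794} = - \frac{7010}{8397} \approx -0.83482$)
$p = \frac{56303}{3}$ ($p = - \frac{4}{3} + \left(\left(\left(-23 - 7\right) - 17\right) - 90\right)^{2} = - \frac{4}{3} + \left(\left(-30 - 17\right) - 90\right)^{2} = - \frac{4}{3} + \left(-47 - 90\right)^{2} = - \frac{4}{3} + \left(-137\right)^{2} = - \frac{4}{3} + 18769 = \frac{56303}{3} \approx 18768.0$)
$\left(p + 4618\right) + Y = \left(\frac{56303}{3} + 4618\right) - \frac{7010}{8397} = \frac{70157}{3} - \frac{7010}{8397} = \frac{196362433}{8397}$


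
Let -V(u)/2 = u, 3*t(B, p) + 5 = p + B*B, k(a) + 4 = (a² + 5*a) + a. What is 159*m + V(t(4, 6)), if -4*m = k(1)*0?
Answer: -34/3 ≈ -11.333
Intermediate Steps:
k(a) = -4 + a² + 6*a (k(a) = -4 + ((a² + 5*a) + a) = -4 + (a² + 6*a) = -4 + a² + 6*a)
t(B, p) = -5/3 + p/3 + B²/3 (t(B, p) = -5/3 + (p + B*B)/3 = -5/3 + (p + B²)/3 = -5/3 + (p/3 + B²/3) = -5/3 + p/3 + B²/3)
V(u) = -2*u
m = 0 (m = -(-4 + 1² + 6*1)*0/4 = -(-4 + 1 + 6)*0/4 = -3*0/4 = -¼*0 = 0)
159*m + V(t(4, 6)) = 159*0 - 2*(-5/3 + (⅓)*6 + (⅓)*4²) = 0 - 2*(-5/3 + 2 + (⅓)*16) = 0 - 2*(-5/3 + 2 + 16/3) = 0 - 2*17/3 = 0 - 34/3 = -34/3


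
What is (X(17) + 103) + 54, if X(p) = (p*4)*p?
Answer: 1313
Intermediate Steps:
X(p) = 4*p² (X(p) = (4*p)*p = 4*p²)
(X(17) + 103) + 54 = (4*17² + 103) + 54 = (4*289 + 103) + 54 = (1156 + 103) + 54 = 1259 + 54 = 1313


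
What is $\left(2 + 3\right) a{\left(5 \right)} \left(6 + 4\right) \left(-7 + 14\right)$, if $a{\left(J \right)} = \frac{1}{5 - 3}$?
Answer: $175$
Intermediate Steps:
$a{\left(J \right)} = \frac{1}{2}$
$\left(2 + 3\right) a{\left(5 \right)} \left(6 + 4\right) \left(-7 + 14\right) = \left(2 + 3\right) \frac{6 + 4}{2} \left(-7 + 14\right) = 5 \cdot \frac{1}{2} \cdot 10 \cdot 7 = 5 \cdot 5 \cdot 7 = 25 \cdot 7 = 175$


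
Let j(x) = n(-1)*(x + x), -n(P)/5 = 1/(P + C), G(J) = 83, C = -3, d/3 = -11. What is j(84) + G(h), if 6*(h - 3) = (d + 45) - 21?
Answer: 293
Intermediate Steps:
d = -33 (d = 3*(-11) = -33)
h = 3/2 (h = 3 + ((-33 + 45) - 21)/6 = 3 + (12 - 21)/6 = 3 + (1/6)*(-9) = 3 - 3/2 = 3/2 ≈ 1.5000)
n(P) = -5/(-3 + P) (n(P) = -5/(P - 3) = -5/(-3 + P))
j(x) = 5*x/2 (j(x) = (-5/(-3 - 1))*(x + x) = (-5/(-4))*(2*x) = (-5*(-1/4))*(2*x) = 5*(2*x)/4 = 5*x/2)
j(84) + G(h) = (5/2)*84 + 83 = 210 + 83 = 293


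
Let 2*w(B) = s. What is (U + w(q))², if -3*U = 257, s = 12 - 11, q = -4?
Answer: 261121/36 ≈ 7253.4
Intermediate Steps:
s = 1
w(B) = ½ (w(B) = (½)*1 = ½)
U = -257/3 (U = -⅓*257 = -257/3 ≈ -85.667)
(U + w(q))² = (-257/3 + ½)² = (-511/6)² = 261121/36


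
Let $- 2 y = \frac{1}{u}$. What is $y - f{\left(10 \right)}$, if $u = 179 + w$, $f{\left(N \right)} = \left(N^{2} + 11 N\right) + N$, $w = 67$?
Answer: $- \frac{108241}{492} \approx -220.0$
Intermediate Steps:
$f{\left(N \right)} = N^{2} + 12 N$
$u = 246$ ($u = 179 + 67 = 246$)
$y = - \frac{1}{492}$ ($y = - \frac{1}{2 \cdot 246} = \left(- \frac{1}{2}\right) \frac{1}{246} = - \frac{1}{492} \approx -0.0020325$)
$y - f{\left(10 \right)} = - \frac{1}{492} - 10 \left(12 + 10\right) = - \frac{1}{492} - 10 \cdot 22 = - \frac{1}{492} - 220 = - \frac{108241}{492}$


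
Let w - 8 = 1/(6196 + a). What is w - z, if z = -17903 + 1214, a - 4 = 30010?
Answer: 604598371/36210 ≈ 16697.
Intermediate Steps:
a = 30014 (a = 4 + 30010 = 30014)
z = -16689
w = 289681/36210 (w = 8 + 1/(6196 + 30014) = 8 + 1/36210 = 289681/36210 ≈ 8.0000)
w - z = 289681/36210 - 1*(-16689) = 289681/36210 + 16689 = 604598371/36210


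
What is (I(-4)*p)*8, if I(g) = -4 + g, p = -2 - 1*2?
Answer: 256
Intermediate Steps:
p = -4 (p = -2 - 2 = -4)
(I(-4)*p)*8 = ((-4 - 4)*(-4))*8 = -8*(-4)*8 = 32*8 = 256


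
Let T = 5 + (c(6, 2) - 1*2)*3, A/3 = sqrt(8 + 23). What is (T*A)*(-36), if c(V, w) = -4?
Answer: 1404*sqrt(31) ≈ 7817.1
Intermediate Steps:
A = 3*sqrt(31) (A = 3*sqrt(8 + 23) = 3*sqrt(31) ≈ 16.703)
T = -13 (T = 5 + (-4 - 1*2)*3 = 5 + (-4 - 2)*3 = 5 - 6*3 = 5 - 18 = -13)
(T*A)*(-36) = -39*sqrt(31)*(-36) = 1404*sqrt(31)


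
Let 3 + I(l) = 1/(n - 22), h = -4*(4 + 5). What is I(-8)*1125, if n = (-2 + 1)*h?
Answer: -46125/14 ≈ -3294.6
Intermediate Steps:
h = -36 (h = -4*9 = -36)
n = 36 (n = (-2 + 1)*(-36) = -1*(-36) = 36)
I(l) = -41/14 (I(l) = -3 + 1/(36 - 22) = -3 + 1/14 = -41/14)
I(-8)*1125 = -41/14*1125 = -46125/14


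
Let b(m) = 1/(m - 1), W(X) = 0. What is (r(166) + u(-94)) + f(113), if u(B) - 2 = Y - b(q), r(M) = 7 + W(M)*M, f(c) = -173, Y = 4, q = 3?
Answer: -321/2 ≈ -160.50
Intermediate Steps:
b(m) = 1/(-1 + m)
r(M) = 7 (r(M) = 7 + 0*M = 7 + 0 = 7)
u(B) = 11/2 (u(B) = 2 + (4 - 1/(-1 + 3)) = 2 + (4 - 1/2) = 2 + (4 - 1*½) = 2 + (4 - ½) = 2 + 7/2 = 11/2)
(r(166) + u(-94)) + f(113) = (7 + 11/2) - 173 = 25/2 - 173 = -321/2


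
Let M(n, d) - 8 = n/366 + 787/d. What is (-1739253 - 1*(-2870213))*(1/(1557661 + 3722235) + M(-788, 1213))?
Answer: 1076284578701082350/146503254273 ≈ 7.3465e+6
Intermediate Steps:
M(n, d) = 8 + 787/d + n/366 (M(n, d) = 8 + (n/366 + 787/d) = 8 + (787/d + n/366) = 8 + 787/d + n/366)
(-1739253 - 1*(-2870213))*(1/(1557661 + 3722235) + M(-788, 1213)) = (-1739253 - 1*(-2870213))*(1/(1557661 + 3722235) + (8 + 787/1213 + (1/366)*(-788))) = (-1739253 + 2870213)*(1/5279896 + (8 + 787*(1/1213) - 394/183)) = 1130960*(1/5279896 + (8 + 787/1213 - 394/183)) = 1130960*(1/5279896 + 1441931/221979) = 1130960*(7613245941155/1172026034184) = 1076284578701082350/146503254273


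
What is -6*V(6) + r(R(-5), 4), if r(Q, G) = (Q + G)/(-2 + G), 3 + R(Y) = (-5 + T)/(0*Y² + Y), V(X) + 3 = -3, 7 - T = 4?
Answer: 367/10 ≈ 36.700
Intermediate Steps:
T = 3 (T = 7 - 1*4 = 7 - 4 = 3)
V(X) = -6 (V(X) = -3 - 3 = -6)
R(Y) = -3 - 2/Y (R(Y) = -3 + (-5 + 3)/(0*Y² + Y) = -3 - 2/(0 + Y) = -3 - 2/Y)
r(Q, G) = (G + Q)/(-2 + G)
-6*V(6) + r(R(-5), 4) = -6*(-6) + (4 + (-3 - 2/(-5)))/(-2 + 4) = 36 + (4 + (-3 - 2*(-⅕)))/2 = 36 + (4 + (-3 + ⅖))/2 = 36 + (4 - 13/5)/2 = 36 + (½)*(7/5) = 36 + 7/10 = 367/10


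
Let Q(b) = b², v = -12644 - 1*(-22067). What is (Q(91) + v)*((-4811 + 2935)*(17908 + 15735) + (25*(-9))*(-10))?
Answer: -1117335166672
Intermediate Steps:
v = 9423 (v = -12644 + 22067 = 9423)
(Q(91) + v)*((-4811 + 2935)*(17908 + 15735) + (25*(-9))*(-10)) = (91² + 9423)*((-4811 + 2935)*(17908 + 15735) + (25*(-9))*(-10)) = (8281 + 9423)*(-1876*33643 - 225*(-10)) = 17704*(-63114268 + 2250) = 17704*(-63112018) = -1117335166672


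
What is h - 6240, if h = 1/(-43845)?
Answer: -273592801/43845 ≈ -6240.0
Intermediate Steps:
h = -1/43845 ≈ -2.2808e-5
h - 6240 = -1/43845 - 6240 = -273592801/43845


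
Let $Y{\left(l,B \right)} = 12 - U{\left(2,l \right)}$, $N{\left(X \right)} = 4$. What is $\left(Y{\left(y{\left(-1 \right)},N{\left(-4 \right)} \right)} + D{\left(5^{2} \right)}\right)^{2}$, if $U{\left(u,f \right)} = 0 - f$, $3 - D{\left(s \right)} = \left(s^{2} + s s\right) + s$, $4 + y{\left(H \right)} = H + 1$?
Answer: $1597696$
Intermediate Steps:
$y{\left(H \right)} = -3 + H$ ($y{\left(H \right)} = -4 + \left(H + 1\right) = -4 + \left(1 + H\right) = -3 + H$)
$D{\left(s \right)} = 3 - s - 2 s^{2}$ ($D{\left(s \right)} = 3 - \left(\left(s^{2} + s s\right) + s\right) = 3 - \left(\left(s^{2} + s^{2}\right) + s\right) = 3 - \left(2 s^{2} + s\right) = 3 - \left(s + 2 s^{2}\right) = 3 - s - 2 s^{2}$)
$U{\left(u,f \right)} = - f$
$Y{\left(l,B \right)} = 12 + l$ ($Y{\left(l,B \right)} = 12 - - l = 12 + l$)
$\left(Y{\left(y{\left(-1 \right)},N{\left(-4 \right)} \right)} + D{\left(5^{2} \right)}\right)^{2} = \left(\left(12 - 4\right) - \left(22 + 1250\right)\right)^{2} = \left(8 - 1272\right)^{2} = \left(-1264\right)^{2} = 1597696$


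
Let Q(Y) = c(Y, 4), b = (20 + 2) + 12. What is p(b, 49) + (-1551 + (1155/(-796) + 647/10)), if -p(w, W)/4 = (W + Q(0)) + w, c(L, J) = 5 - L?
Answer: -7322209/3980 ≈ -1839.8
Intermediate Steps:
b = 34 (b = 22 + 12 = 34)
Q(Y) = 5 - Y
p(w, W) = -20 - 4*W - 4*w (p(w, W) = -4*((W + (5 - 1*0)) + w) = -4*((W + (5 + 0)) + w) = -4*((W + 5) + w) = -4*((5 + W) + w) = -4*(5 + W + w) = -20 - 4*W - 4*w)
p(b, 49) + (-1551 + (1155/(-796) + 647/10)) = (-20 - 4*49 - 4*34) + (-1551 + (1155/(-796) + 647/10)) = (-20 - 196 - 136) + (-1551 + (1155*(-1/796) + 647*(⅒))) = -352 + (-1551 + (-1155/796 + 647/10)) = -352 + (-1551 + 251731/3980) = -352 - 5921249/3980 = -7322209/3980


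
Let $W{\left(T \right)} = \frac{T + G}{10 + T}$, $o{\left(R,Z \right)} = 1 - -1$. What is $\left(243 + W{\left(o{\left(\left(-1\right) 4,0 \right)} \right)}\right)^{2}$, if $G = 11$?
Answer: $\frac{8579041}{144} \approx 59577.0$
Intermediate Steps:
$o{\left(R,Z \right)} = 2$ ($o{\left(R,Z \right)} = 1 + 1 = 2$)
$W{\left(T \right)} = \frac{11 + T}{10 + T}$ ($W{\left(T \right)} = \frac{T + 11}{10 + T} = \frac{11 + T}{10 + T}$)
$\left(243 + W{\left(o{\left(\left(-1\right) 4,0 \right)} \right)}\right)^{2} = \left(243 + \frac{11 + 2}{10 + 2}\right)^{2} = \left(243 + \frac{1}{12} \cdot 13\right)^{2} = \left(243 + \frac{13}{12}\right)^{2} = \left(\frac{2929}{12}\right)^{2} = \frac{8579041}{144}$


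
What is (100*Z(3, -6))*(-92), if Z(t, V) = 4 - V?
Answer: -92000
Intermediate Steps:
(100*Z(3, -6))*(-92) = (100*(4 - 1*(-6)))*(-92) = (100*(4 + 6))*(-92) = (100*10)*(-92) = 1000*(-92) = -92000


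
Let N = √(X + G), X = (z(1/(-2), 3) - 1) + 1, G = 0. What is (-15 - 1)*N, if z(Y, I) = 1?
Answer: -16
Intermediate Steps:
X = 1 (X = (1 - 1) + 1 = 0 + 1 = 1)
N = 1 (N = √(1 + 0) = √1 = 1)
(-15 - 1)*N = (-15 - 1)*1 = -16*1 = -16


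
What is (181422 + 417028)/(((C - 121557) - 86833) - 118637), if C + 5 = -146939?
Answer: -598450/473971 ≈ -1.2626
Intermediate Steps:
C = -146944 (C = -5 - 146939 = -146944)
(181422 + 417028)/(((C - 121557) - 86833) - 118637) = (181422 + 417028)/(((-146944 - 121557) - 86833) - 118637) = 598450/((-268501 - 86833) - 118637) = 598450/(-355334 - 118637) = 598450/(-473971) = 598450*(-1/473971) = -598450/473971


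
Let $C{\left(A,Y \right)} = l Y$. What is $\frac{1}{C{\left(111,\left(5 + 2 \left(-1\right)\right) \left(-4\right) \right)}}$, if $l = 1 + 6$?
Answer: $- \frac{1}{84} \approx -0.011905$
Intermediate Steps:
$l = 7$
$C{\left(A,Y \right)} = 7 Y$
$\frac{1}{C{\left(111,\left(5 + 2 \left(-1\right)\right) \left(-4\right) \right)}} = \frac{1}{7 \left(5 + 2 \left(-1\right)\right) \left(-4\right)} = \frac{1}{7 \left(5 - 2\right) \left(-4\right)} = \frac{1}{7 \cdot 3 \left(-4\right)} = \frac{1}{7 \left(-12\right)} = \frac{1}{-84} = - \frac{1}{84}$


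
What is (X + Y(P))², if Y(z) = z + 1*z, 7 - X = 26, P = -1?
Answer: 441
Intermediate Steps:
X = -19 (X = 7 - 1*26 = 7 - 26 = -19)
Y(z) = 2*z (Y(z) = z + z = 2*z)
(X + Y(P))² = (-19 + 2*(-1))² = (-19 - 2)² = (-21)² = 441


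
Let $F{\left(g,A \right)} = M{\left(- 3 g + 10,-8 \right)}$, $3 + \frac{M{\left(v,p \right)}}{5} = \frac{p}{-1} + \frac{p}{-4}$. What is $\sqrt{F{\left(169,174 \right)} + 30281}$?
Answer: $2 \sqrt{7579} \approx 174.11$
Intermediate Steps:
$M{\left(v,p \right)} = -15 - \frac{25 p}{4}$ ($M{\left(v,p \right)} = -15 + 5 \left(\frac{p}{-1} + \frac{p}{-4}\right) = -15 + 5 \left(p \left(-1\right) + p \left(- \frac{1}{4}\right)\right) = -15 + 5 \left(- p - \frac{p}{4}\right) = -15 + 5 \left(- \frac{5 p}{4}\right) = -15 - \frac{25 p}{4}$)
$F{\left(g,A \right)} = 35$ ($F{\left(g,A \right)} = -15 - -50 = -15 + 50 = 35$)
$\sqrt{F{\left(169,174 \right)} + 30281} = \sqrt{35 + 30281} = \sqrt{30316} = 2 \sqrt{7579}$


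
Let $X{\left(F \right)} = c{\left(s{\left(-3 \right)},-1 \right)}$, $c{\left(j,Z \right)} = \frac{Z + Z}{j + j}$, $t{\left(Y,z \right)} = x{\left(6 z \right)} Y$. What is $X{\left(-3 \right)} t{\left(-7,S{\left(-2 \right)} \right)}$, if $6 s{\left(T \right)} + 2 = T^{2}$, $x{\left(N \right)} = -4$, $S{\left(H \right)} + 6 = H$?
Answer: $-24$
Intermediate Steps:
$S{\left(H \right)} = -6 + H$
$s{\left(T \right)} = - \frac{1}{3} + \frac{T^{2}}{6}$
$t{\left(Y,z \right)} = - 4 Y$
$c{\left(j,Z \right)} = \frac{Z}{j}$ ($c{\left(j,Z \right)} = \frac{2 Z}{2 j} = 2 Z \frac{1}{2 j} = \frac{Z}{j}$)
$X{\left(F \right)} = - \frac{6}{7}$ ($X{\left(F \right)} = - \frac{1}{- \frac{1}{3} + \frac{\left(-3\right)^{2}}{6}} = - \frac{1}{- \frac{1}{3} + \frac{1}{6} \cdot 9} = - \frac{1}{- \frac{1}{3} + \frac{3}{2}} = - \frac{1}{\frac{7}{6}} = \left(-1\right) \frac{6}{7} = - \frac{6}{7}$)
$X{\left(-3 \right)} t{\left(-7,S{\left(-2 \right)} \right)} = - \frac{6 \left(\left(-4\right) \left(-7\right)\right)}{7} = \left(- \frac{6}{7}\right) 28 = -24$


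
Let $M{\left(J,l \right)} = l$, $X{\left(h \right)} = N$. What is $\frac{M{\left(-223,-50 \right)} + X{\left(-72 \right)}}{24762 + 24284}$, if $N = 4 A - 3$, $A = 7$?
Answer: $- \frac{25}{49046} \approx -0.00050973$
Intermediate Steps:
$N = 25$ ($N = 4 \cdot 7 - 3 = 28 - 3 = 25$)
$X{\left(h \right)} = 25$
$\frac{M{\left(-223,-50 \right)} + X{\left(-72 \right)}}{24762 + 24284} = \frac{-50 + 25}{24762 + 24284} = - \frac{25}{49046}$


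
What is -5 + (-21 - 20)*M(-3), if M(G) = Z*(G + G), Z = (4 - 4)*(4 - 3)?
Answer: -5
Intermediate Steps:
Z = 0 (Z = 0*1 = 0)
M(G) = 0 (M(G) = 0*(G + G) = 0*(2*G) = 0)
-5 + (-21 - 20)*M(-3) = -5 + (-21 - 20)*0 = -5 - 41*0 = -5 + 0 = -5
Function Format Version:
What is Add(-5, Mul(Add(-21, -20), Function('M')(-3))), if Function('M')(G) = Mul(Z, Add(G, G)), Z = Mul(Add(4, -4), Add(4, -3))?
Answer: -5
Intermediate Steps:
Z = 0 (Z = Mul(0, 1) = 0)
Function('M')(G) = 0 (Function('M')(G) = Mul(0, Add(G, G)) = Mul(0, Mul(2, G)) = 0)
Add(-5, Mul(Add(-21, -20), Function('M')(-3))) = Add(-5, Mul(Add(-21, -20), 0)) = Add(-5, Mul(-41, 0)) = Add(-5, 0) = -5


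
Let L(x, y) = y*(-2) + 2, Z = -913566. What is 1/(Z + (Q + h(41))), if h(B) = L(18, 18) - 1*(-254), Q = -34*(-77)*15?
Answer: -1/874076 ≈ -1.1441e-6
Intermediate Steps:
Q = 39270 (Q = 2618*15 = 39270)
L(x, y) = 2 - 2*y (L(x, y) = -2*y + 2 = 2 - 2*y)
h(B) = 220 (h(B) = (2 - 2*18) - 1*(-254) = (2 - 36) + 254 = -34 + 254 = 220)
1/(Z + (Q + h(41))) = 1/(-913566 + (39270 + 220)) = 1/(-913566 + 39490) = 1/(-874076) = -1/874076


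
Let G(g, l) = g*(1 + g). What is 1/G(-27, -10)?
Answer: 1/702 ≈ 0.0014245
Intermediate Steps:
1/G(-27, -10) = 1/(-27*(1 - 27)) = 1/(-27*(-26)) = 1/702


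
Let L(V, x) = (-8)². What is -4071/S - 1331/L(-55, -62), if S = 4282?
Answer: -2979943/137024 ≈ -21.748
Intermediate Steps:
L(V, x) = 64
-4071/S - 1331/L(-55, -62) = -4071/4282 - 1331/64 = -2979943/137024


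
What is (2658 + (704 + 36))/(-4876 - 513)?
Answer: -3398/5389 ≈ -0.63054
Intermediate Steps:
(2658 + (704 + 36))/(-4876 - 513) = (2658 + 740)/(-5389) = 3398*(-1/5389) = -3398/5389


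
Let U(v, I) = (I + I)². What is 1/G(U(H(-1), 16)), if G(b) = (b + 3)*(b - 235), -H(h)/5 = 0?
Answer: 1/810303 ≈ 1.2341e-6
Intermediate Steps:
H(h) = 0 (H(h) = -5*0 = 0)
U(v, I) = 4*I² (U(v, I) = (2*I)² = 4*I²)
G(b) = (-235 + b)*(3 + b) (G(b) = (3 + b)*(-235 + b) = (-235 + b)*(3 + b))
1/G(U(H(-1), 16)) = 1/(-705 + (4*16²)² - 928*16²) = 1/(-705 + (4*256)² - 928*256) = 1/(-705 + 1024² - 232*1024) = 1/(-705 + 1048576 - 237568) = 1/810303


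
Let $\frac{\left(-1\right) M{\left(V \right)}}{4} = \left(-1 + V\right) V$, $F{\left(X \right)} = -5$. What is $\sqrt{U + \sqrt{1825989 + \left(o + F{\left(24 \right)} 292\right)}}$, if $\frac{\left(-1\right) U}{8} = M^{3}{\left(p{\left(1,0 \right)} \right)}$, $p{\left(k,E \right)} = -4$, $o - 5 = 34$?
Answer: $\sqrt{4096000 + 2 \sqrt{456142}} \approx 2024.2$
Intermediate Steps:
$o = 39$ ($o = 5 + 34 = 39$)
$M{\left(V \right)} = - 4 V \left(-1 + V\right)$ ($M{\left(V \right)} = - 4 \left(-1 + V\right) V = - 4 V \left(-1 + V\right)$)
$U = 4096000$ ($U = - 8 \left(4 \left(-4\right) \left(1 - -4\right)\right)^{3} = - 8 \left(4 \left(-4\right) \left(1 + 4\right)\right)^{3} = - 8 \left(4 \left(-4\right) 5\right)^{3} = - 8 \left(-80\right)^{3} = \left(-8\right) \left(-512000\right) = 4096000$)
$\sqrt{U + \sqrt{1825989 + \left(o + F{\left(24 \right)} 292\right)}} = \sqrt{4096000 + \sqrt{1825989 + \left(39 - 1460\right)}} = \sqrt{4096000 + \sqrt{1825989 - 1421}} = \sqrt{4096000 + \sqrt{1824568}} = \sqrt{4096000 + 2 \sqrt{456142}}$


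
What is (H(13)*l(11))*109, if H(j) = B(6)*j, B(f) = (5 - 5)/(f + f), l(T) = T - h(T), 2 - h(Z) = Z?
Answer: 0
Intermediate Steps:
h(Z) = 2 - Z
l(T) = -2 + 2*T (l(T) = T - (2 - T) = T + (-2 + T) = -2 + 2*T)
B(f) = 0 (B(f) = 0/((2*f)) = 0*(1/(2*f)) = 0)
H(j) = 0 (H(j) = 0*j = 0)
(H(13)*l(11))*109 = (0*(-2 + 2*11))*109 = (0*(-2 + 22))*109 = (0*20)*109 = 0*109 = 0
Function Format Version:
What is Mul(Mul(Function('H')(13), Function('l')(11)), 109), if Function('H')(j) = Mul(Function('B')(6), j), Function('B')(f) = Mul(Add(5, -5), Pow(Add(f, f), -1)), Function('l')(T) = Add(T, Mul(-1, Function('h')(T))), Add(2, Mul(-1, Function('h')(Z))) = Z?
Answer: 0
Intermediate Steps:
Function('h')(Z) = Add(2, Mul(-1, Z))
Function('l')(T) = Add(-2, Mul(2, T)) (Function('l')(T) = Add(T, Mul(-1, Add(2, Mul(-1, T)))) = Add(T, Add(-2, T)) = Add(-2, Mul(2, T)))
Function('B')(f) = 0 (Function('B')(f) = Mul(0, Pow(Mul(2, f), -1)) = Mul(0, Mul(Rational(1, 2), Pow(f, -1))) = 0)
Function('H')(j) = 0 (Function('H')(j) = Mul(0, j) = 0)
Mul(Mul(Function('H')(13), Function('l')(11)), 109) = Mul(Mul(0, Add(-2, Mul(2, 11))), 109) = Mul(Mul(0, Add(-2, 22)), 109) = Mul(Mul(0, 20), 109) = Mul(0, 109) = 0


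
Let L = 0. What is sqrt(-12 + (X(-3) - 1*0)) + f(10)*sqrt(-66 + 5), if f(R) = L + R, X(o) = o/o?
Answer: I*(sqrt(11) + 10*sqrt(61)) ≈ 81.419*I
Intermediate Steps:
X(o) = 1
f(R) = R (f(R) = 0 + R = R)
sqrt(-12 + (X(-3) - 1*0)) + f(10)*sqrt(-66 + 5) = sqrt(-12 + (1 - 1*0)) + 10*sqrt(-66 + 5) = sqrt(-12 + (1 + 0)) + 10*sqrt(-61) = sqrt(-12 + 1) + 10*(I*sqrt(61)) = sqrt(-11) + 10*I*sqrt(61) = I*sqrt(11) + 10*I*sqrt(61)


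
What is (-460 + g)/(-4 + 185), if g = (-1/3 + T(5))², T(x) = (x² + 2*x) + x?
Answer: 10021/1629 ≈ 6.1516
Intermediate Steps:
T(x) = x² + 3*x
g = 14161/9 (g = (-1/3 + 5*(3 + 5))² = (-1*⅓ + 5*8)² = (-⅓ + 40)² = (119/3)² = 14161/9 ≈ 1573.4)
(-460 + g)/(-4 + 185) = (-460 + 14161/9)/(-4 + 185) = (10021/9)/181 = (10021/9)*(1/181) = 10021/1629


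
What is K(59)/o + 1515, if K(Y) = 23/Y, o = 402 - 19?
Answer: 34234478/22597 ≈ 1515.0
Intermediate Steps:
o = 383
K(59)/o + 1515 = (23/59)/383 + 1515 = (23*(1/59))*(1/383) + 1515 = (23/59)*(1/383) + 1515 = 23/22597 + 1515 = 34234478/22597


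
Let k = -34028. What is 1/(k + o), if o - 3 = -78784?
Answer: -1/112809 ≈ -8.8645e-6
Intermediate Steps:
o = -78781 (o = 3 - 78784 = -78781)
1/(k + o) = 1/(-34028 - 78781) = 1/(-112809) = -1/112809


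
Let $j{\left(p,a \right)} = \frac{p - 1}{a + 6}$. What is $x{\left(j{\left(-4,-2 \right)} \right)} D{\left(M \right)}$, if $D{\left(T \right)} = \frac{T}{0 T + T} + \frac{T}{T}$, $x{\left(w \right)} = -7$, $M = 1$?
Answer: $-14$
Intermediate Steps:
$j{\left(p,a \right)} = \frac{-1 + p}{6 + a}$
$D{\left(T \right)} = 2$ ($D{\left(T \right)} = \frac{T}{0 + T} + 1 = \frac{T}{T} + 1 = 1 + 1 = 2$)
$x{\left(j{\left(-4,-2 \right)} \right)} D{\left(M \right)} = \left(-7\right) 2 = -14$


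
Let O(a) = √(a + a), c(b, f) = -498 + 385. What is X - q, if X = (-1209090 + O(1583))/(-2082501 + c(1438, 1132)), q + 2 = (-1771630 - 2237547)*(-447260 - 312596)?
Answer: -3172234727588248025/1041307 - √3166/2082614 ≈ -3.0464e+12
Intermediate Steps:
c(b, f) = -113
O(a) = √2*√a (O(a) = √(2*a) = √2*√a)
q = 3046397198510 (q = -2 + (-1771630 - 2237547)*(-447260 - 312596) = -2 - 4009177*(-759856) = -2 + 3046397198512 = 3046397198510)
X = 604545/1041307 - √3166/2082614 (X = (-1209090 + √2*√1583)/(-2082501 - 113) = (-1209090 + √3166)/(-2082614) = (-1209090 + √3166)*(-1/2082614) = 604545/1041307 - √3166/2082614 ≈ 0.58054)
X - q = (604545/1041307 - √3166/2082614) - 1*3046397198510 = (604545/1041307 - √3166/2082614) - 3046397198510 = -3172234727588248025/1041307 - √3166/2082614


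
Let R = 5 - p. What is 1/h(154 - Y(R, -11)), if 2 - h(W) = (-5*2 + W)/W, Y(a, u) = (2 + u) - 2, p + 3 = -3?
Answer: 33/35 ≈ 0.94286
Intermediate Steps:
p = -6 (p = -3 - 3 = -6)
R = 11 (R = 5 - 1*(-6) = 5 + 6 = 11)
Y(a, u) = u
h(W) = 2 - (-10 + W)/W (h(W) = 2 - (-5*2 + W)/W = 2 - (-10 + W)/W)
1/h(154 - Y(R, -11)) = 1/((10 + (154 - 1*(-11)))/(154 - 1*(-11))) = 1/((10 + (154 + 11))/(154 + 11)) = 1/((10 + 165)/165) = 1/((1/165)*175) = 1/(35/33) = 33/35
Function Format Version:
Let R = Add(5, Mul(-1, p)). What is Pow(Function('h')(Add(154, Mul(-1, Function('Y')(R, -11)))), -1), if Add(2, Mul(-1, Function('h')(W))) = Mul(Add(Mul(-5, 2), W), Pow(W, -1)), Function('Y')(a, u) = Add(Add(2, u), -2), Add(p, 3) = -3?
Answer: Rational(33, 35) ≈ 0.94286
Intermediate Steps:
p = -6 (p = Add(-3, -3) = -6)
R = 11 (R = Add(5, Mul(-1, -6)) = Add(5, 6) = 11)
Function('Y')(a, u) = u
Function('h')(W) = Add(2, Mul(-1, Pow(W, -1), Add(-10, W))) (Function('h')(W) = Add(2, Mul(-1, Mul(Add(Mul(-5, 2), W), Pow(W, -1)))) = Add(2, Mul(-1, Mul(Add(-10, W), Pow(W, -1)))) = Add(2, Mul(-1, Mul(Pow(W, -1), Add(-10, W)))) = Add(2, Mul(-1, Pow(W, -1), Add(-10, W))))
Pow(Function('h')(Add(154, Mul(-1, Function('Y')(R, -11)))), -1) = Pow(Mul(Pow(Add(154, Mul(-1, -11)), -1), Add(10, Add(154, Mul(-1, -11)))), -1) = Pow(Mul(Pow(Add(154, 11), -1), Add(10, Add(154, 11))), -1) = Pow(Mul(Pow(165, -1), Add(10, 165)), -1) = Pow(Mul(Rational(1, 165), 175), -1) = Pow(Rational(35, 33), -1) = Rational(33, 35)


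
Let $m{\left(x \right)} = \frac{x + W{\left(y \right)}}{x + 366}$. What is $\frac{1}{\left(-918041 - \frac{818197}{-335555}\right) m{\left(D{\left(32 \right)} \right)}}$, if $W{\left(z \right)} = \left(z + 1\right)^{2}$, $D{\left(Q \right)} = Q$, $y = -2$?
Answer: $- \frac{6070495}{462078644337} \approx -1.3137 \cdot 10^{-5}$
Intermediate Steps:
$W{\left(z \right)} = \left(1 + z\right)^{2}$
$m{\left(x \right)} = \frac{1 + x}{366 + x}$ ($m{\left(x \right)} = \frac{x + \left(1 - 2\right)^{2}}{x + 366} = \frac{x + \left(-1\right)^{2}}{366 + x} = \frac{x + 1}{366 + x} = \frac{1 + x}{366 + x}$)
$\frac{1}{\left(-918041 - \frac{818197}{-335555}\right) m{\left(D{\left(32 \right)} \right)}} = \frac{1}{\left(-918041 - \frac{818197}{-335555}\right) \frac{1 + 32}{366 + 32}} = \frac{1}{\left(-918041 - - \frac{818197}{335555}\right) \frac{1}{398} \cdot 33} = \frac{1}{\left(-918041 + \frac{818197}{335555}\right) \frac{1}{398} \cdot 33} = \frac{1}{\left(- \frac{308052429558}{335555}\right) \frac{33}{398}} = \left(- \frac{335555}{308052429558}\right) \frac{398}{33} = - \frac{6070495}{462078644337}$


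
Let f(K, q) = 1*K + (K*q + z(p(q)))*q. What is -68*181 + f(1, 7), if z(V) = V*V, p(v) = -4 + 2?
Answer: -12230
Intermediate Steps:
p(v) = -2
z(V) = V²
f(K, q) = K + q*(4 + K*q) (f(K, q) = 1*K + (K*q + (-2)²)*q = K + (K*q + 4)*q = K + (4 + K*q)*q = K + q*(4 + K*q))
-68*181 + f(1, 7) = -68*181 + (1 + 4*7 + 1*7²) = -12308 + (1 + 28 + 1*49) = -12308 + (1 + 28 + 49) = -12308 + 78 = -12230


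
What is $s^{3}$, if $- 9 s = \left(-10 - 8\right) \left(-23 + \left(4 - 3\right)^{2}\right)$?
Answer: $-85184$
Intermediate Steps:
$s = -44$ ($s = - \frac{\left(-10 - 8\right) \left(-23 + \left(4 - 3\right)^{2}\right)}{9} = - \frac{\left(-18\right) \left(-23 + 1^{2}\right)}{9} = - \frac{\left(-18\right) \left(-23 + 1\right)}{9} = - \frac{\left(-18\right) \left(-22\right)}{9} = \left(- \frac{1}{9}\right) 396 = -44$)
$s^{3} = \left(-44\right)^{3} = -85184$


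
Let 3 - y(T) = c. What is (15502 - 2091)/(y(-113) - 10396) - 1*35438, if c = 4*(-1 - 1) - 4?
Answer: -367895289/10381 ≈ -35439.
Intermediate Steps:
c = -12 (c = 4*(-2) - 4 = -8 - 4 = -12)
y(T) = 15 (y(T) = 3 - 1*(-12) = 3 + 12 = 15)
(15502 - 2091)/(y(-113) - 10396) - 1*35438 = (15502 - 2091)/(15 - 10396) - 1*35438 = 13411/(-10381) - 35438 = 13411*(-1/10381) - 35438 = -13411/10381 - 35438 = -367895289/10381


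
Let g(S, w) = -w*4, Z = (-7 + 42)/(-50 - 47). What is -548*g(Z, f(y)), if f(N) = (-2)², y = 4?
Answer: 8768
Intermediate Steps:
Z = -35/97 (Z = 35/(-97) = 35*(-1/97) = -35/97 ≈ -0.36082)
f(N) = 4
g(S, w) = -4*w
-548*g(Z, f(y)) = -(-2192)*4 = -548*(-16) = 8768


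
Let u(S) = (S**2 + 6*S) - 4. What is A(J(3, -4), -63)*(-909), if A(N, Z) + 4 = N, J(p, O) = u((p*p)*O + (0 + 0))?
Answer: -974448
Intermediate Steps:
u(S) = -4 + S**2 + 6*S
J(p, O) = -4 + O**2*p**4 + 6*O*p**2 (J(p, O) = -4 + ((p*p)*O + (0 + 0))**2 + 6*((p*p)*O + (0 + 0)) = -4 + (p**2*O + 0)**2 + 6*(p**2*O + 0) = -4 + (O*p**2 + 0)**2 + 6*(O*p**2 + 0) = -4 + (O*p**2)**2 + 6*(O*p**2) = -4 + O**2*p**4 + 6*O*p**2)
A(N, Z) = -4 + N
A(J(3, -4), -63)*(-909) = (-4 + (-4 + (-4)**2*3**4 + 6*(-4)*3**2))*(-909) = (-4 + (-4 + 16*81 + 6*(-4)*9))*(-909) = (-4 + (-4 + 1296 - 216))*(-909) = (-4 + 1076)*(-909) = 1072*(-909) = -974448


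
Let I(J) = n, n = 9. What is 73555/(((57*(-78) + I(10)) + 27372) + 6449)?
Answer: 73555/29384 ≈ 2.5032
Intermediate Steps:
I(J) = 9
73555/(((57*(-78) + I(10)) + 27372) + 6449) = 73555/(((57*(-78) + 9) + 27372) + 6449) = 73555/(((-4446 + 9) + 27372) + 6449) = 73555/((-4437 + 27372) + 6449) = 73555/(22935 + 6449) = 73555/29384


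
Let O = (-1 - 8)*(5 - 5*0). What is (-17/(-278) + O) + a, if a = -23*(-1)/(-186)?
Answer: -582523/12927 ≈ -45.063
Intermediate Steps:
a = -23/186 (a = 23*(-1/186) = -23/186 ≈ -0.12366)
O = -45 (O = -9*(5 + 0) = -9*5 = -45)
(-17/(-278) + O) + a = (-17/(-278) - 45) - 23/186 = (-17*(-1/278) - 45) - 23/186 = (17/278 - 45) - 23/186 = -12493/278 - 23/186 = -582523/12927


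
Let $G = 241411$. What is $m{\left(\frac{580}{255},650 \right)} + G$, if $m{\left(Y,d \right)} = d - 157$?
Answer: $241904$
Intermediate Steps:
$m{\left(Y,d \right)} = -157 + d$
$m{\left(\frac{580}{255},650 \right)} + G = \left(-157 + 650\right) + 241411 = 493 + 241411 = 241904$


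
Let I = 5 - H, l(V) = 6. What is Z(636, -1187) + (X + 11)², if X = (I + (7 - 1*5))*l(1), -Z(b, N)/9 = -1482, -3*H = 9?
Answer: 18379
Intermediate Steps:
H = -3 (H = -⅓*9 = -3)
I = 8 (I = 5 - 1*(-3) = 5 + 3 = 8)
Z(b, N) = 13338 (Z(b, N) = -9*(-1482) = 13338)
X = 60 (X = (8 + (7 - 1*5))*6 = (8 + (7 - 5))*6 = (8 + 2)*6 = 10*6 = 60)
Z(636, -1187) + (X + 11)² = 13338 + (60 + 11)² = 13338 + 71² = 13338 + 5041 = 18379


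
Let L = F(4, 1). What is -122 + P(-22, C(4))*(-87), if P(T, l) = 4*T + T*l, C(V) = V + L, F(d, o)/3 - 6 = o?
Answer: 55384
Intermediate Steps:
F(d, o) = 18 + 3*o
L = 21 (L = 18 + 3*1 = 18 + 3 = 21)
C(V) = 21 + V (C(V) = V + 21 = 21 + V)
-122 + P(-22, C(4))*(-87) = -122 - 22*(4 + (21 + 4))*(-87) = -122 - 22*(4 + 25)*(-87) = -122 - 22*29*(-87) = -122 - 638*(-87) = -122 + 55506 = 55384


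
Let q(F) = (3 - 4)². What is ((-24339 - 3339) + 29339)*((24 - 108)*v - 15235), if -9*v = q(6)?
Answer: -75869497/3 ≈ -2.5290e+7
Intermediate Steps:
q(F) = 1 (q(F) = (-1)² = 1)
v = -⅑ (v = -⅑*1 = -⅑ ≈ -0.11111)
((-24339 - 3339) + 29339)*((24 - 108)*v - 15235) = ((-24339 - 3339) + 29339)*((24 - 108)*(-⅑) - 15235) = (-27678 + 29339)*(-84*(-⅑) - 15235) = 1661*(28/3 - 15235) = 1661*(-45677/3) = -75869497/3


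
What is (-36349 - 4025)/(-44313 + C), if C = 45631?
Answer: -20187/659 ≈ -30.633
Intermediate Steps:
(-36349 - 4025)/(-44313 + C) = (-36349 - 4025)/(-44313 + 45631) = -40374/1318 = -40374*1/1318 = -20187/659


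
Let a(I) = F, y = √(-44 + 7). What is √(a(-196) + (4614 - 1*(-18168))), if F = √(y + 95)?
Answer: √(22782 + √(95 + I*√37)) ≈ 150.97 + 0.001*I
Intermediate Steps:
y = I*√37 (y = √(-37) = I*√37 ≈ 6.0828*I)
F = √(95 + I*√37) (F = √(I*√37 + 95) = √(95 + I*√37) ≈ 9.7518 + 0.31188*I)
a(I) = √(95 + I*√37)
√(a(-196) + (4614 - 1*(-18168))) = √(√(95 + I*√37) + (4614 - 1*(-18168))) = √(√(95 + I*√37) + (4614 + 18168)) = √(√(95 + I*√37) + 22782) = √(22782 + √(95 + I*√37))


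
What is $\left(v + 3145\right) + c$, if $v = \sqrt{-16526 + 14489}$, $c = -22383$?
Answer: $-19238 + i \sqrt{2037} \approx -19238.0 + 45.133 i$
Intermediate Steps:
$v = i \sqrt{2037}$ ($v = \sqrt{-2037} = i \sqrt{2037} \approx 45.133 i$)
$\left(v + 3145\right) + c = \left(i \sqrt{2037} + 3145\right) - 22383 = \left(3145 + i \sqrt{2037}\right) - 22383 = -19238 + i \sqrt{2037}$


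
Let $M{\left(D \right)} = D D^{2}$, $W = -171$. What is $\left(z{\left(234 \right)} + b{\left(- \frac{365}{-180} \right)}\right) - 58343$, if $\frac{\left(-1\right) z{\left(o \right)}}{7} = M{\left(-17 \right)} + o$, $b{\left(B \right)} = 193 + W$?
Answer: $-25568$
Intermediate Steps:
$M{\left(D \right)} = D^{3}$
$b{\left(B \right)} = 22$ ($b{\left(B \right)} = 193 - 171 = 22$)
$z{\left(o \right)} = 34391 - 7 o$ ($z{\left(o \right)} = - 7 \left(\left(-17\right)^{3} + o\right) = - 7 \left(-4913 + o\right) = 34391 - 7 o$)
$\left(z{\left(234 \right)} + b{\left(- \frac{365}{-180} \right)}\right) - 58343 = \left(\left(34391 - 1638\right) + 22\right) - 58343 = \left(32753 + 22\right) - 58343 = 32775 - 58343 = -25568$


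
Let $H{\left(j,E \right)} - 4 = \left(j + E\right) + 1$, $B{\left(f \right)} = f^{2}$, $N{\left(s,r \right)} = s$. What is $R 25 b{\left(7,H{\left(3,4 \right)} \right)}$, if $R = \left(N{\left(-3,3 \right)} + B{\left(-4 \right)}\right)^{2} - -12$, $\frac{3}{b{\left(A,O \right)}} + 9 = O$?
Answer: $4525$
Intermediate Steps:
$H{\left(j,E \right)} = 5 + E + j$ ($H{\left(j,E \right)} = 4 + \left(\left(j + E\right) + 1\right) = 4 + \left(\left(E + j\right) + 1\right) = 4 + \left(1 + E + j\right) = 5 + E + j$)
$b{\left(A,O \right)} = \frac{3}{-9 + O}$
$R = 181$ ($R = \left(-3 + \left(-4\right)^{2}\right)^{2} - -12 = \left(-3 + 16\right)^{2} + 12 = 13^{2} + 12 = 169 + 12 = 181$)
$R 25 b{\left(7,H{\left(3,4 \right)} \right)} = 181 \cdot 25 \frac{3}{-9 + \left(5 + 4 + 3\right)} = 4525 \frac{3}{-9 + 12} = 4525 \cdot \frac{3}{3} = 4525 \cdot 3 \cdot \frac{1}{3} = 4525 \cdot 1 = 4525$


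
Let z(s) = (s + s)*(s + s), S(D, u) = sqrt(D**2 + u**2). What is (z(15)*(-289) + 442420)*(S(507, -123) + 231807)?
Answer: 42263052240 + 546960*sqrt(30242) ≈ 4.2358e+10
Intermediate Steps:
z(s) = 4*s**2 (z(s) = (2*s)*(2*s) = 4*s**2)
(z(15)*(-289) + 442420)*(S(507, -123) + 231807) = ((4*15**2)*(-289) + 442420)*(sqrt(507**2 + (-123)**2) + 231807) = ((4*225)*(-289) + 442420)*(sqrt(257049 + 15129) + 231807) = (900*(-289) + 442420)*(sqrt(272178) + 231807) = (-260100 + 442420)*(3*sqrt(30242) + 231807) = 182320*(231807 + 3*sqrt(30242)) = 42263052240 + 546960*sqrt(30242)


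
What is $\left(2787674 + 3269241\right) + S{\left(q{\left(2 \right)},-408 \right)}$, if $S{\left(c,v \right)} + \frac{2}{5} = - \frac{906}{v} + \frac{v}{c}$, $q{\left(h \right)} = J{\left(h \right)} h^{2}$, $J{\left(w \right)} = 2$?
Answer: $\frac{2059334379}{340} \approx 6.0569 \cdot 10^{6}$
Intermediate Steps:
$q{\left(h \right)} = 2 h^{2}$
$S{\left(c,v \right)} = - \frac{2}{5} - \frac{906}{v} + \frac{v}{c}$ ($S{\left(c,v \right)} = - \frac{2}{5} - \left(\frac{906}{v} - \frac{v}{c}\right) = - \frac{2}{5} - \frac{906}{v} + \frac{v}{c}$)
$\left(2787674 + 3269241\right) + S{\left(q{\left(2 \right)},-408 \right)} = \left(2787674 + 3269241\right) - \left(\frac{2}{5} + 51 - \frac{151}{68}\right) = 6056915 - \left(- \frac{619}{340} + 51\right) = 6056915 - \frac{16721}{340} = \frac{2059334379}{340}$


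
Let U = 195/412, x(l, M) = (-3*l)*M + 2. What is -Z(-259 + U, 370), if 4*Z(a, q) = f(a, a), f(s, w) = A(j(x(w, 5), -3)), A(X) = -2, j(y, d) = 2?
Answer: 1/2 ≈ 0.50000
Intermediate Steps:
x(l, M) = 2 - 3*M*l (x(l, M) = -3*M*l + 2 = 2 - 3*M*l)
U = 195/412 (U = 195*(1/412) = 195/412 ≈ 0.47330)
f(s, w) = -2
Z(a, q) = -1/2 (Z(a, q) = (1/4)*(-2) = -1/2)
-Z(-259 + U, 370) = -1*(-1/2) = 1/2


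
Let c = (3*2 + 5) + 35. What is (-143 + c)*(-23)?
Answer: 2231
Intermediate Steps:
c = 46 (c = (6 + 5) + 35 = 11 + 35 = 46)
(-143 + c)*(-23) = (-143 + 46)*(-23) = -97*(-23) = 2231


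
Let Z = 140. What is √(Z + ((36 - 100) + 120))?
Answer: 14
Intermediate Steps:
√(Z + ((36 - 100) + 120)) = √(140 + ((36 - 100) + 120)) = √(140 + (-64 + 120)) = √(140 + 56) = √196 = 14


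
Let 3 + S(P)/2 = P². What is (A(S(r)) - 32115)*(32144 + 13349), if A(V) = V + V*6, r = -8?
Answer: -1422156673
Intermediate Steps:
S(P) = -6 + 2*P²
A(V) = 7*V (A(V) = V + 6*V = 7*V)
(A(S(r)) - 32115)*(32144 + 13349) = (7*(-6 + 2*(-8)²) - 32115)*(32144 + 13349) = (7*(-6 + 2*64) - 32115)*45493 = (7*(-6 + 128) - 32115)*45493 = (7*122 - 32115)*45493 = (854 - 32115)*45493 = -31261*45493 = -1422156673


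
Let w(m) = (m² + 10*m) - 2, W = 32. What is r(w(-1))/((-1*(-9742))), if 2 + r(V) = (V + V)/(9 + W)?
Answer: -52/199711 ≈ -0.00026038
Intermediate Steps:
w(m) = -2 + m² + 10*m
r(V) = -2 + 2*V/41 (r(V) = -2 + (V + V)/(9 + 32) = -2 + (2*V)/41 = -2 + (2*V)*(1/41) = -2 + 2*V/41)
r(w(-1))/((-1*(-9742))) = (-2 + 2*(-2 + (-1)² + 10*(-1))/41)/((-1*(-9742))) = (-2 + 2*(-2 + 1 - 10)/41)/9742 = (-2 + (2/41)*(-11))*(1/9742) = (-2 - 22/41)*(1/9742) = -104/41*1/9742 = -52/199711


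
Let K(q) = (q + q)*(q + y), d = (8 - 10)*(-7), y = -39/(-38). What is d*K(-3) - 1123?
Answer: -18187/19 ≈ -957.21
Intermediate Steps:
y = 39/38 (y = -39*(-1/38) = 39/38 ≈ 1.0263)
d = 14 (d = -2*(-7) = 14)
K(q) = 2*q*(39/38 + q) (K(q) = (q + q)*(q + 39/38) = (2*q)*(39/38 + q) = 2*q*(39/38 + q))
d*K(-3) - 1123 = 14*((1/19)*(-3)*(39 + 38*(-3))) - 1123 = 14*((1/19)*(-3)*(39 - 114)) - 1123 = 14*((1/19)*(-3)*(-75)) - 1123 = 14*(225/19) - 1123 = 3150/19 - 1123 = -18187/19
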